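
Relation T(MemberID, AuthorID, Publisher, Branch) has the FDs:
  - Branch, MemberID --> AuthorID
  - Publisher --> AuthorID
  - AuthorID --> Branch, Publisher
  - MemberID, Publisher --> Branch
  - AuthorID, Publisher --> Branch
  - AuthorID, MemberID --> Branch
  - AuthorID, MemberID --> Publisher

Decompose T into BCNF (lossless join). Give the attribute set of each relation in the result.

{AuthorID, Branch, Publisher}; {MemberID, Publisher}

Candidate keys of the original relation: {AuthorID, MemberID}, {Branch, MemberID}, {MemberID, Publisher}.
In {AuthorID, Branch, MemberID, Publisher}, {Publisher} is not a superkey ({Publisher}⁺ restricted to this set is {AuthorID, Branch, Publisher}), so split on Publisher --> AuthorID, Branch into {AuthorID, Branch, Publisher} and {MemberID, Publisher}.
{AuthorID, Branch, Publisher} has no BCNF violation.
{MemberID, Publisher} has no BCNF violation.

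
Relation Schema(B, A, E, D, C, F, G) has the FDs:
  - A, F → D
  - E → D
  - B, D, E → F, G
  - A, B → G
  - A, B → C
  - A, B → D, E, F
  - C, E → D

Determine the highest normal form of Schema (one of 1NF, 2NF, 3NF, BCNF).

2NF

Candidate key: {A, B}. Prime attributes: {A, B}.
A, F → D: {A, F}⁺ = {A, D, F}, which is not all of the attributes, so the left side is not a superkey — BCNF is violated.
Because {D} is non-prime and the left side of A, F → D is not a superkey, the relation is not in 3NF.
No non-prime attribute depends on a proper subset of any candidate key, so 2NF holds.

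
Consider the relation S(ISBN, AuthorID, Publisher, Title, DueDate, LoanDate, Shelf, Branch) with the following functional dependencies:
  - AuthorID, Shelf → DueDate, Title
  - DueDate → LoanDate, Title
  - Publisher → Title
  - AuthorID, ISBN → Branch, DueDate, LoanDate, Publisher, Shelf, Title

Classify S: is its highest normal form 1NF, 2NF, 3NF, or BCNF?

Candidate key: {AuthorID, ISBN}. Prime attributes: {AuthorID, ISBN}.
AuthorID, Shelf → DueDate, Title: {AuthorID, Shelf}⁺ = {AuthorID, DueDate, LoanDate, Shelf, Title}, which is not all of the attributes, so the left side is not a superkey — BCNF is violated.
Because {DueDate, Title} are non-prime and the left side of AuthorID, Shelf → DueDate, Title is not a superkey, the relation is not in 3NF.
Checking every proper subset of each key, none determines a non-prime attribute — 2NF is satisfied.

2NF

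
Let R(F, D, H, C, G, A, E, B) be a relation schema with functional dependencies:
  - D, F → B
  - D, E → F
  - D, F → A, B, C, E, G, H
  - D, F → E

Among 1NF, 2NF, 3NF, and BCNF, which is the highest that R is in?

Candidate keys: {D, E}, {D, F}. Prime attributes: {D, E, F}.
Each dependency's left side is a superkey — BCNF holds.

BCNF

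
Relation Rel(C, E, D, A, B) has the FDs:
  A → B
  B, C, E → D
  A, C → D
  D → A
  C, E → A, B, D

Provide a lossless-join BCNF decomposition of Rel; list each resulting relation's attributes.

Candidate key of the original relation: {C, E}.
In {A, B, C, D, E}, {A} is not a superkey ({A}⁺ restricted to this set is {A, B}), so split on A → B into {A, B} and {A, C, D, E}.
{A, B} is in BCNF.
In {A, C, D, E}, {A, C} is not a superkey ({A, C}⁺ restricted to this set is {A, C, D}), so split on A, C → D into {A, C, D} and {A, C, E}.
In {A, C, D}, {D} is not a superkey ({D}⁺ restricted to this set is {A, D}), so split on D → A into {A, D} and {C, D}.
{A, D} is in BCNF.
{C, D} is in BCNF.
{A, C, E} is in BCNF.

{A, B}; {A, C, E}; {A, D}; {C, D}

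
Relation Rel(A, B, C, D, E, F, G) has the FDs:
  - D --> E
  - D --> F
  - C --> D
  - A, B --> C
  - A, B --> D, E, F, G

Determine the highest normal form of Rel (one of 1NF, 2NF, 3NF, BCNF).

2NF

Candidate key: {A, B}. Prime attributes: {A, B}.
D --> E breaks BCNF: {D}⁺ = {D, E, F}, so {D} is not a superkey.
D --> E has non-prime {E} on the right and a non-superkey on the left, so 3NF fails.
No proper subset of a key has a non-prime attribute in its closure, so there is no partial dependency; 2NF holds.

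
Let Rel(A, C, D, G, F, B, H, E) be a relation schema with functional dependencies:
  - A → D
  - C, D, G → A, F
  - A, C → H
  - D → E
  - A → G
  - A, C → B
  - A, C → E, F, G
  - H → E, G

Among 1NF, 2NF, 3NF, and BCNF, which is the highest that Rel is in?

Candidate keys: {A, C}, {C, D, G}, {C, D, H}. Prime attributes: {A, C, D, G, H}.
A → D: {A}⁺ = {A, D, E, G}, which is not all of the attributes, so the left side is not a superkey — BCNF is violated.
D → E determines the non-prime attribute {E} from a non-superkey — 3NF is violated.
{A} is a proper subset of the key {A, C}, and {A}⁺ contains the non-prime attribute {E} — a partial dependency, so 2NF is violated.

1NF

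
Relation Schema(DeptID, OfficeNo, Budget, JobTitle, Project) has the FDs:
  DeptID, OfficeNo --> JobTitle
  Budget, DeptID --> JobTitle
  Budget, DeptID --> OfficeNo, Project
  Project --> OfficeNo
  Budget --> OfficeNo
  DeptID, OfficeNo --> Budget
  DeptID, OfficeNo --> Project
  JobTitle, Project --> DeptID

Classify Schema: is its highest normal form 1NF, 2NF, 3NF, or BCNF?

3NF

Candidate keys: {Budget, DeptID}, {DeptID, OfficeNo}, {DeptID, Project}, {JobTitle, Project}. Prime attributes: {Budget, DeptID, JobTitle, OfficeNo, Project}.
For Project --> OfficeNo we have {Project}⁺ = {OfficeNo, Project}; {Project} is not a superkey, so BCNF fails.
Since {OfficeNo} ⊆ prime attributes and every other non-superkey FD also has a prime right side, the schema is in 3NF.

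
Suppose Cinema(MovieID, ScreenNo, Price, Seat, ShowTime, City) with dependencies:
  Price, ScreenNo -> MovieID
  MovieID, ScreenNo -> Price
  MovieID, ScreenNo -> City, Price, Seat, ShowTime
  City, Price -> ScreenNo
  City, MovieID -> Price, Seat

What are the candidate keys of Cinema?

{City, MovieID}, {City, Price}, {MovieID, ScreenNo}, {Price, ScreenNo}

{City, MovieID} is a candidate key since {City, MovieID}⁺ = {City, MovieID, Price, ScreenNo, Seat, ShowTime} covers every attribute.
{City, Price} is a candidate key since {City, Price}⁺ = {City, MovieID, Price, ScreenNo, Seat, ShowTime} covers every attribute.
{MovieID, ScreenNo} is a candidate key since {MovieID, ScreenNo}⁺ = {City, MovieID, Price, ScreenNo, Seat, ShowTime} covers every attribute.
{Price, ScreenNo} is a candidate key since {Price, ScreenNo}⁺ = {City, MovieID, Price, ScreenNo, Seat, ShowTime} covers every attribute.
No proper subset of any of these is a key, and no other minimal superkey exists.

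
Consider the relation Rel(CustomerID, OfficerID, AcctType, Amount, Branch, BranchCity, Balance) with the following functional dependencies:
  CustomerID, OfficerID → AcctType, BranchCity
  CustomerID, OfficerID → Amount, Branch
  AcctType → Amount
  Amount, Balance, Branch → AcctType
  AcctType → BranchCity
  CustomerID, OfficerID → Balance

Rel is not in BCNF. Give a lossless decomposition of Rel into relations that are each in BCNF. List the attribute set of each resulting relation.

Candidate key of the original relation: {CustomerID, OfficerID}.
Within {AcctType, Amount, Balance, Branch, BranchCity, CustomerID, OfficerID}: {AcctType}⁺ ∩ {AcctType, Amount, Balance, Branch, BranchCity, CustomerID, OfficerID} = {AcctType, Amount, BranchCity}, not the whole set, so AcctType → Amount, BranchCity violates BCNF; decompose into {AcctType, Amount, BranchCity} and {AcctType, Balance, Branch, CustomerID, OfficerID}.
{AcctType, Amount, BranchCity} has no BCNF violation.
{AcctType, Balance, Branch, CustomerID, OfficerID} has no BCNF violation.

{AcctType, Amount, BranchCity}; {AcctType, Balance, Branch, CustomerID, OfficerID}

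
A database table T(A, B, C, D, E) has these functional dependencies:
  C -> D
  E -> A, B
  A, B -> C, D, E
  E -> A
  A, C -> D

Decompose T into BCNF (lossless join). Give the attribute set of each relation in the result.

Candidate keys of the original relation: {A, B}, {E}.
{A, B, C, D, E}: {C} determines {C, D} here but is not a superkey — split on C -> D, giving {C, D} and {A, B, C, E}.
{C, D} is in BCNF.
{A, B, C, E} is in BCNF.

{A, B, C, E}; {C, D}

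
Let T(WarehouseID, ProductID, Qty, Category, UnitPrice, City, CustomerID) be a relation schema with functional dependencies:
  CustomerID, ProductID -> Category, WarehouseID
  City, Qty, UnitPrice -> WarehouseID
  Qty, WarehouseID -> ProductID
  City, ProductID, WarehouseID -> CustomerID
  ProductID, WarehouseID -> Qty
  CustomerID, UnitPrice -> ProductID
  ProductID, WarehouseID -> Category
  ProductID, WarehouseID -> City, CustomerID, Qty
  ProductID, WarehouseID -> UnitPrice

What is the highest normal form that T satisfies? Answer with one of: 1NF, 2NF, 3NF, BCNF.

Candidate keys: {City, Qty, UnitPrice}, {CustomerID, ProductID}, {CustomerID, UnitPrice}, {ProductID, WarehouseID}, {Qty, WarehouseID}. Prime attributes: {City, CustomerID, ProductID, Qty, UnitPrice, WarehouseID}.
The left-hand side of every FD is a superkey, so BCNF is satisfied.

BCNF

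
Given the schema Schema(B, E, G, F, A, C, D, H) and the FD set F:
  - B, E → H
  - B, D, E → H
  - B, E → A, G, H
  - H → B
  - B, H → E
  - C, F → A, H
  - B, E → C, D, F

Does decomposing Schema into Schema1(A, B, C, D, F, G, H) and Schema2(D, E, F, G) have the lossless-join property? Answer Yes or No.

No

Schema1 ∩ Schema2 = {D, F, G}; its closure under F is {D, F, G}.
The closure covers neither Schema1 nor Schema2 entirely; the join is not lossless.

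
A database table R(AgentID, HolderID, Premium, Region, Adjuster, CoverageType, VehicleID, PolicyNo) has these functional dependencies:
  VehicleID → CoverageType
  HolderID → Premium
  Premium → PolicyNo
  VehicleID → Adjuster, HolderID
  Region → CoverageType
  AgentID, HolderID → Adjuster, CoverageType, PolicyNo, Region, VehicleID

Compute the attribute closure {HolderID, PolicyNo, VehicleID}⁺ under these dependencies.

Start with {HolderID, PolicyNo, VehicleID}.
VehicleID → CoverageType applies; add {CoverageType} → now {CoverageType, HolderID, PolicyNo, VehicleID}.
HolderID → Premium applies; add {Premium} → now {CoverageType, HolderID, PolicyNo, Premium, VehicleID}.
VehicleID → Adjuster, HolderID applies; add {Adjuster} → now {Adjuster, CoverageType, HolderID, PolicyNo, Premium, VehicleID}.
No further FD applies.

{Adjuster, CoverageType, HolderID, PolicyNo, Premium, VehicleID}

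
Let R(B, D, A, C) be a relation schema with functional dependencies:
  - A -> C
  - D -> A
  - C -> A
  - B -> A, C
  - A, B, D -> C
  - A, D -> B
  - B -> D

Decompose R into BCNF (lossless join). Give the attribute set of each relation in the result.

Candidate keys of the original relation: {B}, {D}.
Within {A, B, C, D}: {A}⁺ ∩ {A, B, C, D} = {A, C}, not the whole set, so A -> C violates BCNF; decompose into {A, C} and {A, B, D}.
{A, C} is in BCNF.
{A, B, D} is in BCNF.

{A, B, D}; {A, C}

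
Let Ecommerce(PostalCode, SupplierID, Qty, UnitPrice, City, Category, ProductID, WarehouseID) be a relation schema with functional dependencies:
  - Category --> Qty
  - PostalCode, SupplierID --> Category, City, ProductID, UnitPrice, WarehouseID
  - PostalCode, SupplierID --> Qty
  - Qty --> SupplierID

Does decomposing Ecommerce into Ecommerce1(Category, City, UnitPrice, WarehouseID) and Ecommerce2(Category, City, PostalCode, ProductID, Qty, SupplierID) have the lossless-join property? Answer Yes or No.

No

Ecommerce1 ∩ Ecommerce2 = {Category, City}; its closure under F is {Category, City, Qty, SupplierID}.
Ecommerce1 ⊄ {Category, City, Qty, SupplierID} and Ecommerce2 ⊄ {Category, City, Qty, SupplierID}, so the split is lossy.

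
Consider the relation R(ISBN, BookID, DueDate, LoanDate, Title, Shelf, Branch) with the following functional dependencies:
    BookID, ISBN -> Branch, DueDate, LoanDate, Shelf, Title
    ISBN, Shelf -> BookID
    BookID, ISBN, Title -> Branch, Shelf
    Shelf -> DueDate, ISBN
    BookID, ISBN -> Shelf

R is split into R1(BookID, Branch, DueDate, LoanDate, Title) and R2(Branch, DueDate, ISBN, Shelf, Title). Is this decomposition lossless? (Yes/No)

The shared attributes are {Branch, DueDate, Title} and {Branch, DueDate, Title}⁺ = {Branch, DueDate, Title}.
Neither R1 nor R2 is contained in that closure, so the decomposition is lossy.

No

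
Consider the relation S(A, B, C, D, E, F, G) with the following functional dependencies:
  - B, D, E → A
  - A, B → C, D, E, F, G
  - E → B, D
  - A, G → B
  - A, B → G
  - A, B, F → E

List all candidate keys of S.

{A, B}, {A, G}, {E}

{E} is a candidate key since {E}⁺ = {A, B, C, D, E, F, G} covers every attribute.
{A, B} is a candidate key since {A, B}⁺ = {A, B, C, D, E, F, G} covers every attribute.
{A, G} is a candidate key since {A, G}⁺ = {A, B, C, D, E, F, G} covers every attribute.
No proper subset of any of these is a key, and no other minimal superkey exists.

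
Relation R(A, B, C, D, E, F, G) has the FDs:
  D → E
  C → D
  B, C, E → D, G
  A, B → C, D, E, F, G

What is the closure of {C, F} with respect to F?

{C, D, E, F}

Start with {C, F}.
C → D applies; add {D} → now {C, D, F}.
D → E applies; add {E} → now {C, D, E, F}.
No further FD applies.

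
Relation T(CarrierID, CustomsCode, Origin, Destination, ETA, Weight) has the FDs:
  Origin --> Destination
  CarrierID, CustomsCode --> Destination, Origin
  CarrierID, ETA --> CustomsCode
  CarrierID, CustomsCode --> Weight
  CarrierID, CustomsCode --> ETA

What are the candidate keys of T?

Attributes never on any right-hand side: {CarrierID} — every candidate key must contain it.
{CarrierID, CustomsCode}⁺ = {CarrierID, CustomsCode, Destination, ETA, Origin, Weight} — all of the relation — so {CarrierID, CustomsCode} is a candidate key.
{CarrierID, ETA}⁺ = {CarrierID, CustomsCode, Destination, ETA, Origin, Weight} — all of the relation — so {CarrierID, ETA} is a candidate key.
No proper subset of any of these is a key, and no other minimal superkey exists.

{CarrierID, CustomsCode}, {CarrierID, ETA}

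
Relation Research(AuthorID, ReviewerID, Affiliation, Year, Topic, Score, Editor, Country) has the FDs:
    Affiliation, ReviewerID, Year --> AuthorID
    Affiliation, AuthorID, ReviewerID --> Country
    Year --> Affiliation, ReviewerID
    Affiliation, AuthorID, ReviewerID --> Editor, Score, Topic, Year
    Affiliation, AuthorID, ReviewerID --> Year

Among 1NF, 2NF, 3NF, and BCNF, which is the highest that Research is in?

Candidate keys: {Affiliation, AuthorID, ReviewerID}, {Year}. Prime attributes: {Affiliation, AuthorID, ReviewerID, Year}.
Every FD has a superkey on the left, so the relation is in BCNF.

BCNF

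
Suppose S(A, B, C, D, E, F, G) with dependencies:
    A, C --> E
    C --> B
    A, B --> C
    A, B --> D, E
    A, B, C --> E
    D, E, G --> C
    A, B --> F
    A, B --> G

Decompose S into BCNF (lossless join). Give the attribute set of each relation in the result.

Candidate keys of the original relation: {A, B}, {A, C}, {A, D, E, G}.
In {A, B, C, D, E, F, G}, {C} is not a superkey ({C}⁺ restricted to this set is {B, C}), so split on C --> B into {B, C} and {A, C, D, E, F, G}.
{B, C} is in BCNF.
In {A, C, D, E, F, G}, {D, E, G} is not a superkey ({D, E, G}⁺ restricted to this set is {C, D, E, G}), so split on D, E, G --> C into {C, D, E, G} and {A, D, E, F, G}.
{C, D, E, G} is in BCNF.
{A, D, E, F, G} is in BCNF.

{A, D, E, F, G}; {B, C}; {C, D, E, G}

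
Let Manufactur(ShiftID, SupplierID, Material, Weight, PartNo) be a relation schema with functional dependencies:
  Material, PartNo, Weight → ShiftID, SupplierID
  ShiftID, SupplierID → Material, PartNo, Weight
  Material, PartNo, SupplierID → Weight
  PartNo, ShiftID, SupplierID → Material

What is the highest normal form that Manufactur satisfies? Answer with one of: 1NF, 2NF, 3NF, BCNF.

Candidate keys: {Material, PartNo, SupplierID}, {Material, PartNo, Weight}, {ShiftID, SupplierID}. Prime attributes: {Material, PartNo, ShiftID, SupplierID, Weight}.
The left-hand side of every FD is a superkey, so BCNF is satisfied.

BCNF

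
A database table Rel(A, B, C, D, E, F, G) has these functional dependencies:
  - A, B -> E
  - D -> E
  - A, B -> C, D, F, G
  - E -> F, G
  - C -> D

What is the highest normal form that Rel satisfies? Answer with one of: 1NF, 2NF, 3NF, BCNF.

Candidate key: {A, B}. Prime attributes: {A, B}.
For D -> E we have {D}⁺ = {D, E, F, G}; {D} is not a superkey, so BCNF fails.
Because {E} is non-prime and the left side of D -> E is not a superkey, the relation is not in 3NF.
No non-prime attribute depends on a proper subset of any candidate key, so 2NF holds.

2NF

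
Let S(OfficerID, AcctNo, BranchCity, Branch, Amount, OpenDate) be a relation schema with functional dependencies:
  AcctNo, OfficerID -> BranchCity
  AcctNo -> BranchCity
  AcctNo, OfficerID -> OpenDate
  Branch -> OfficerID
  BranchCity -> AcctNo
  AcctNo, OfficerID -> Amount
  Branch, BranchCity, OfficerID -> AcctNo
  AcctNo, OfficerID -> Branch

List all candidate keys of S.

{AcctNo, Branch} is a candidate key since {AcctNo, Branch}⁺ = {AcctNo, Amount, Branch, BranchCity, OfficerID, OpenDate} covers every attribute.
{AcctNo, OfficerID} is a candidate key since {AcctNo, OfficerID}⁺ = {AcctNo, Amount, Branch, BranchCity, OfficerID, OpenDate} covers every attribute.
{Branch, BranchCity} is a candidate key since {Branch, BranchCity}⁺ = {AcctNo, Amount, Branch, BranchCity, OfficerID, OpenDate} covers every attribute.
{BranchCity, OfficerID} is a candidate key since {BranchCity, OfficerID}⁺ = {AcctNo, Amount, Branch, BranchCity, OfficerID, OpenDate} covers every attribute.
Any other superkey properly contains one of these, so there are no further candidate keys.

{AcctNo, Branch}, {AcctNo, OfficerID}, {Branch, BranchCity}, {BranchCity, OfficerID}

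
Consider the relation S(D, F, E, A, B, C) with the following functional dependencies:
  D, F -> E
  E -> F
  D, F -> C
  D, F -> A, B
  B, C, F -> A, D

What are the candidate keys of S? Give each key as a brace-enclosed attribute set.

{B, C, E}, {B, C, F}, {D, E}, {D, F}

{D, E}⁺ = {A, B, C, D, E, F}, which is every attribute, so {D, E} is a candidate key.
{D, F}⁺ = {A, B, C, D, E, F}, which is every attribute, so {D, F} is a candidate key.
{B, C, E}⁺ = {A, B, C, D, E, F}, which is every attribute, so {B, C, E} is a candidate key.
{B, C, F}⁺ = {A, B, C, D, E, F}, which is every attribute, so {B, C, F} is a candidate key.
No proper subset of any of these is a key, and no other minimal superkey exists.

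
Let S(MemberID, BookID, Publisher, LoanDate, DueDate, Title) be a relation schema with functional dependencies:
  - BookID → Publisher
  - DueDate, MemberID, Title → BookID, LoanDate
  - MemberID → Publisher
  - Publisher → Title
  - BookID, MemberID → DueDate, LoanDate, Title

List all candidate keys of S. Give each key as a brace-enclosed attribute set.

No FD produces {MemberID}, so it must be in every candidate key.
Closure of {BookID, MemberID} is {BookID, DueDate, LoanDate, MemberID, Publisher, Title}, the whole schema; {BookID, MemberID} is a candidate key.
Closure of {DueDate, MemberID} is {BookID, DueDate, LoanDate, MemberID, Publisher, Title}, the whole schema; {DueDate, MemberID} is a candidate key.
Any other superkey properly contains one of these, so there are no further candidate keys.

{BookID, MemberID}, {DueDate, MemberID}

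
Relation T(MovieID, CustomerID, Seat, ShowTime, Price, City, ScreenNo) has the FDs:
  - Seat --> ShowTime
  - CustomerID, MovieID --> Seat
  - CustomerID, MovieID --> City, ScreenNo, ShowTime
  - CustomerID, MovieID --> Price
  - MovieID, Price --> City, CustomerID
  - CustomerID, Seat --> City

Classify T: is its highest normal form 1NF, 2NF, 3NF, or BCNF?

Candidate keys: {CustomerID, MovieID}, {MovieID, Price}. Prime attributes: {CustomerID, MovieID, Price}.
Seat --> ShowTime breaks BCNF: {Seat}⁺ = {Seat, ShowTime}, so {Seat} is not a superkey.
Because {ShowTime} is non-prime and the left side of Seat --> ShowTime is not a superkey, the relation is not in 3NF.
No non-prime attribute depends on a proper subset of any candidate key, so 2NF holds.

2NF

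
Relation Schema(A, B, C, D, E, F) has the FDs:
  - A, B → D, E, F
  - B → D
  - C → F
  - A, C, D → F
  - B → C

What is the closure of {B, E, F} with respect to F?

Start with {B, E, F}.
B → D applies; add {D} → now {B, D, E, F}.
B → C applies; add {C} → now {B, C, D, E, F}.
No further FD applies.

{B, C, D, E, F}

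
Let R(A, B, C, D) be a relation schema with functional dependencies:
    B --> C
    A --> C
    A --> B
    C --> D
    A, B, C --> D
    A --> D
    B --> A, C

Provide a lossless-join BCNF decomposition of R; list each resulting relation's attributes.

{A, B, C}; {C, D}

Candidate keys of the original relation: {A}, {B}.
Within {A, B, C, D}: {C}⁺ ∩ {A, B, C, D} = {C, D}, not the whole set, so C --> D violates BCNF; decompose into {C, D} and {A, B, C}.
{C, D} has no BCNF violation.
{A, B, C} has no BCNF violation.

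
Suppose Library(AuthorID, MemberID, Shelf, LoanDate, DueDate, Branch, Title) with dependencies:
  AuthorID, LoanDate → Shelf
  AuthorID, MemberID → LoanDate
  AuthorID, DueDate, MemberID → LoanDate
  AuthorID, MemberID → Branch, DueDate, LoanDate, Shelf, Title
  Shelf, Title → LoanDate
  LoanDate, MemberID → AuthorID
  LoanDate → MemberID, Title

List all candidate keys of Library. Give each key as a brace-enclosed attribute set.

{LoanDate} is a candidate key since {LoanDate}⁺ = {AuthorID, Branch, DueDate, LoanDate, MemberID, Shelf, Title} covers every attribute.
{AuthorID, MemberID} is a candidate key since {AuthorID, MemberID}⁺ = {AuthorID, Branch, DueDate, LoanDate, MemberID, Shelf, Title} covers every attribute.
{Shelf, Title} is a candidate key since {Shelf, Title}⁺ = {AuthorID, Branch, DueDate, LoanDate, MemberID, Shelf, Title} covers every attribute.
No proper subset of any of these is a key, and no other minimal superkey exists.

{AuthorID, MemberID}, {LoanDate}, {Shelf, Title}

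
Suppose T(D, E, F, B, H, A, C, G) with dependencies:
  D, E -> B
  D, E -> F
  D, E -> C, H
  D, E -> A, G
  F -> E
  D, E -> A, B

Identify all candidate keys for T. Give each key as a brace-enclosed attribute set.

{D, E}, {D, F}

No FD produces {D}, so it must be in every candidate key.
Closure of {D, E} is {A, B, C, D, E, F, G, H}, the whole schema; {D, E} is a candidate key.
Closure of {D, F} is {A, B, C, D, E, F, G, H}, the whole schema; {D, F} is a candidate key.
Any other superkey properly contains one of these, so there are no further candidate keys.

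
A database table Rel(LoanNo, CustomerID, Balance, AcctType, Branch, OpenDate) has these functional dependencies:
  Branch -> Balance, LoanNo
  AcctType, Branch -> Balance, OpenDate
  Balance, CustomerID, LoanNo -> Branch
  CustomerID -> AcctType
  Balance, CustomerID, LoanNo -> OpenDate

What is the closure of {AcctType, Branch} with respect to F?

{AcctType, Balance, Branch, LoanNo, OpenDate}

Start with {AcctType, Branch}.
Branch -> Balance, LoanNo applies; add {Balance, LoanNo} → now {AcctType, Balance, Branch, LoanNo}.
AcctType, Branch -> Balance, OpenDate applies; add {OpenDate} → now {AcctType, Balance, Branch, LoanNo, OpenDate}.
No further FD applies.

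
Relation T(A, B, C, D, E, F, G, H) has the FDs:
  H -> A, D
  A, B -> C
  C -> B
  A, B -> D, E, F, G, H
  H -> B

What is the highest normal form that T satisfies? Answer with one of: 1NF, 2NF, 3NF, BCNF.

3NF

Candidate keys: {A, B}, {A, C}, {H}. Prime attributes: {A, B, C, H}.
C -> B: {C}⁺ = {B, C}, which is not all of the attributes, so the left side is not a superkey — BCNF is violated.
Its right-hand attributes {B} are all prime, as are those of every other non-superkey FD — the relation is in 3NF.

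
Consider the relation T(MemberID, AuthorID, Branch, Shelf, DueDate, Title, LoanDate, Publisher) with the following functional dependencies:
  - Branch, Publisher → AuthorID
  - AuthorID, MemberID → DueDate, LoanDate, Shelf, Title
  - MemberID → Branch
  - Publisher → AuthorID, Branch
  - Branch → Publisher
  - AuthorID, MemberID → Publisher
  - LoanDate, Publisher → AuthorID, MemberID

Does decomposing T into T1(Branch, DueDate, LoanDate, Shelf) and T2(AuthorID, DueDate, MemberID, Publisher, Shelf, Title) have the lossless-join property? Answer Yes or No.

Common attributes: {DueDate, Shelf}; their closure is {DueDate, Shelf}.
T1 ⊄ {DueDate, Shelf} and T2 ⊄ {DueDate, Shelf}, so the split is lossy.

No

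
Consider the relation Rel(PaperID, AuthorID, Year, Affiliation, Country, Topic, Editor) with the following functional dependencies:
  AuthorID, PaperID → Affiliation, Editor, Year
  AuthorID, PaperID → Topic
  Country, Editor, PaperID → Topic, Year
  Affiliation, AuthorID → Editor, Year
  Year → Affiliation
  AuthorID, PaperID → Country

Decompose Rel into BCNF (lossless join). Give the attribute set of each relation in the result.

{Affiliation, Year}; {AuthorID, Country, Editor, PaperID}; {Country, Editor, PaperID, Topic, Year}

Candidate key of the original relation: {AuthorID, PaperID}.
In {Affiliation, AuthorID, Country, Editor, PaperID, Topic, Year}, {Country, Editor, PaperID} is not a superkey ({Country, Editor, PaperID}⁺ restricted to this set is {Affiliation, Country, Editor, PaperID, Topic, Year}), so split on Country, Editor, PaperID → Affiliation, Topic, Year into {Affiliation, Country, Editor, PaperID, Topic, Year} and {AuthorID, Country, Editor, PaperID}.
In {Affiliation, Country, Editor, PaperID, Topic, Year}, {Year} is not a superkey ({Year}⁺ restricted to this set is {Affiliation, Year}), so split on Year → Affiliation into {Affiliation, Year} and {Country, Editor, PaperID, Topic, Year}.
{Affiliation, Year}: every determinant is a superkey — BCNF.
{Country, Editor, PaperID, Topic, Year}: every determinant is a superkey — BCNF.
{AuthorID, Country, Editor, PaperID}: every determinant is a superkey — BCNF.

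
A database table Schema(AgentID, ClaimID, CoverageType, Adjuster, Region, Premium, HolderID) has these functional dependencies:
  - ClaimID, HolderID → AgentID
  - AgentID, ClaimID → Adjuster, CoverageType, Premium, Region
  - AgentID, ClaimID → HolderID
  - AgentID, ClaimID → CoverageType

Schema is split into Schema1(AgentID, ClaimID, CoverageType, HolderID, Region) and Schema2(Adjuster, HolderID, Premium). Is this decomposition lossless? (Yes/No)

Common attributes: {HolderID}; their closure is {HolderID}.
Neither Schema1 nor Schema2 is contained in that closure, so the decomposition is lossy.

No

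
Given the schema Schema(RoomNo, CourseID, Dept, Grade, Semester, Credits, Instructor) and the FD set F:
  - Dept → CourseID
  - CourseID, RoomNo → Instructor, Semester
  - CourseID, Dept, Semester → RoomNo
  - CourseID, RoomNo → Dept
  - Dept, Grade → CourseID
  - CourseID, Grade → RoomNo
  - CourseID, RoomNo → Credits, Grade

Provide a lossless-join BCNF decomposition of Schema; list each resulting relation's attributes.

{CourseID, Dept}; {Credits, Dept, Grade, Instructor, RoomNo, Semester}

Candidate keys of the original relation: {CourseID, Grade}, {CourseID, RoomNo}, {Dept, Grade}, {Dept, RoomNo}, {Dept, Semester}.
In {CourseID, Credits, Dept, Grade, Instructor, RoomNo, Semester}, {Dept} is not a superkey ({Dept}⁺ restricted to this set is {CourseID, Dept}), so split on Dept → CourseID into {CourseID, Dept} and {Credits, Dept, Grade, Instructor, RoomNo, Semester}.
{CourseID, Dept} has no BCNF violation.
{Credits, Dept, Grade, Instructor, RoomNo, Semester} has no BCNF violation.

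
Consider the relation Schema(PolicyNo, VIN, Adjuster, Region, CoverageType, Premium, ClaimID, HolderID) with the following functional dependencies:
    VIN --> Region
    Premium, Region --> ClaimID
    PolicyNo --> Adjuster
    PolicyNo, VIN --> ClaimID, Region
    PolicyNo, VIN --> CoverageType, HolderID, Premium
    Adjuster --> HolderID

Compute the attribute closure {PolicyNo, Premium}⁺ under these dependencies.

{Adjuster, HolderID, PolicyNo, Premium}

Start with {PolicyNo, Premium}.
PolicyNo --> Adjuster applies; add {Adjuster} → now {Adjuster, PolicyNo, Premium}.
Adjuster --> HolderID applies; add {HolderID} → now {Adjuster, HolderID, PolicyNo, Premium}.
No further FD applies.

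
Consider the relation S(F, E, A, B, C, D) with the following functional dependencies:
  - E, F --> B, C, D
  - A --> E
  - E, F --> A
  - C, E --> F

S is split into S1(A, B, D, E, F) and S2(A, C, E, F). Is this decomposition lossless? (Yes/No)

The shared attributes are {A, E, F} and {A, E, F}⁺ = {A, B, C, D, E, F}.
This includes all of S1, so the common attributes are a superkey of S1 — the join is lossless.

Yes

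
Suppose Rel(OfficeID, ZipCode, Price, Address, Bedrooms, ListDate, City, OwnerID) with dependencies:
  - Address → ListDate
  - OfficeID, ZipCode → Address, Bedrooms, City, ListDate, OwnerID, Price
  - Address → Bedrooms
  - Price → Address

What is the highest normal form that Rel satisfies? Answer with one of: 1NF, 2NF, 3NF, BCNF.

2NF

Candidate key: {OfficeID, ZipCode}. Prime attributes: {OfficeID, ZipCode}.
Address → ListDate: {Address}⁺ = {Address, Bedrooms, ListDate}, which is not all of the attributes, so the left side is not a superkey — BCNF is violated.
Address → ListDate determines the non-prime attribute {ListDate} from a non-superkey — 3NF is violated.
No proper subset of a key has a non-prime attribute in its closure, so there is no partial dependency; 2NF holds.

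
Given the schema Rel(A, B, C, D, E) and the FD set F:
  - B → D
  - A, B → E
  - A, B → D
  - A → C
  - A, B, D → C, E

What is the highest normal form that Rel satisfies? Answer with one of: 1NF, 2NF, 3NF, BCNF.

Candidate key: {A, B}. Prime attributes: {A, B}.
B → D breaks BCNF: {B}⁺ = {B, D}, so {B} is not a superkey.
B → D determines the non-prime attribute {D} from a non-superkey — 3NF is violated.
{A} is a proper subset of the key {A, B}, and {A}⁺ contains the non-prime attribute {C} — a partial dependency, so 2NF is violated.

1NF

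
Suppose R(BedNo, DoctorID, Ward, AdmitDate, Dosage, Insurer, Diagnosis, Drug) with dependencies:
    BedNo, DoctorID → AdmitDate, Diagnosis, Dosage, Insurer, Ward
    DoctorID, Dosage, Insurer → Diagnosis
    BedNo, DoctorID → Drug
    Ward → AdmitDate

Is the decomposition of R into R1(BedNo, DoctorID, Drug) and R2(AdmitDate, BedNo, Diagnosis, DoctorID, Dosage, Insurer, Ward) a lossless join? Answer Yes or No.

R1 ∩ R2 = {BedNo, DoctorID}; its closure under F is {AdmitDate, BedNo, Diagnosis, DoctorID, Dosage, Drug, Insurer, Ward}.
R1 is contained in that closure, so R1 ∩ R2 → R1 holds and the join is lossless.

Yes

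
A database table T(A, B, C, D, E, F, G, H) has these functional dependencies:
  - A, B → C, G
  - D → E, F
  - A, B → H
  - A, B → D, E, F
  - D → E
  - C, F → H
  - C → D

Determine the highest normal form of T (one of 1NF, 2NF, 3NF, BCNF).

Candidate key: {A, B}. Prime attributes: {A, B}.
For D → E, F we have {D}⁺ = {D, E, F}; {D} is not a superkey, so BCNF fails.
D → E, F determines the non-prime attributes {E, F} from a non-superkey — 3NF is violated.
No proper subset of a key has a non-prime attribute in its closure, so there is no partial dependency; 2NF holds.

2NF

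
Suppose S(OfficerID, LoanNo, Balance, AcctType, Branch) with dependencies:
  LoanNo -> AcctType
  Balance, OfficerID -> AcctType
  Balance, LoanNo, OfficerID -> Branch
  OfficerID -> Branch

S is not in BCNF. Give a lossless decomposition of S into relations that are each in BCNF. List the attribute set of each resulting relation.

{AcctType, LoanNo}; {Balance, LoanNo, OfficerID}; {Branch, OfficerID}

Candidate key of the original relation: {Balance, LoanNo, OfficerID}.
In {AcctType, Balance, Branch, LoanNo, OfficerID}, {LoanNo} is not a superkey ({LoanNo}⁺ restricted to this set is {AcctType, LoanNo}), so split on LoanNo -> AcctType into {AcctType, LoanNo} and {Balance, Branch, LoanNo, OfficerID}.
{AcctType, LoanNo}: every determinant is a superkey — BCNF.
In {Balance, Branch, LoanNo, OfficerID}, {Balance, OfficerID} is not a superkey ({Balance, OfficerID}⁺ restricted to this set is {Balance, Branch, OfficerID}), so split on Balance, OfficerID -> Branch into {Balance, Branch, OfficerID} and {Balance, LoanNo, OfficerID}.
In {Balance, Branch, OfficerID}, {OfficerID} is not a superkey ({OfficerID}⁺ restricted to this set is {Branch, OfficerID}), so split on OfficerID -> Branch into {Branch, OfficerID} and {Balance, OfficerID}.
{Branch, OfficerID}: every determinant is a superkey — BCNF.
{Balance, OfficerID}: every determinant is a superkey — BCNF.
{Balance, LoanNo, OfficerID}: every determinant is a superkey — BCNF.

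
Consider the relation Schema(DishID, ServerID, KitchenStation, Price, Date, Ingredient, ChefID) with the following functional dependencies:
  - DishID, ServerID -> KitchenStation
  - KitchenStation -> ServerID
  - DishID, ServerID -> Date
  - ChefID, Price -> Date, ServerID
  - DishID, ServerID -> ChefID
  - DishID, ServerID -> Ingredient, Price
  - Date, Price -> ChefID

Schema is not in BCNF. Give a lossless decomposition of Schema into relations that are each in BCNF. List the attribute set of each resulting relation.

{ChefID, Date, Price}; {ChefID, DishID, Ingredient, KitchenStation, Price}; {KitchenStation, ServerID}

Candidate keys of the original relation: {ChefID, DishID, Price}, {Date, DishID, Price}, {DishID, KitchenStation}, {DishID, ServerID}.
{ChefID, Date, DishID, Ingredient, KitchenStation, Price, ServerID}: {KitchenStation} determines {KitchenStation, ServerID} here but is not a superkey — split on KitchenStation -> ServerID, giving {KitchenStation, ServerID} and {ChefID, Date, DishID, Ingredient, KitchenStation, Price}.
{KitchenStation, ServerID}: every determinant is a superkey — BCNF.
{ChefID, Date, DishID, Ingredient, KitchenStation, Price}: {ChefID, Price} determines {ChefID, Date, Price} here but is not a superkey — split on ChefID, Price -> Date, giving {ChefID, Date, Price} and {ChefID, DishID, Ingredient, KitchenStation, Price}.
{ChefID, Date, Price}: every determinant is a superkey — BCNF.
{ChefID, DishID, Ingredient, KitchenStation, Price}: every determinant is a superkey — BCNF.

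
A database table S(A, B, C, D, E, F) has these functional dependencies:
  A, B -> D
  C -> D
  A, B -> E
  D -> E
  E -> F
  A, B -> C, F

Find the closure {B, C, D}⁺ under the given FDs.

{B, C, D, E, F}

Start with {B, C, D}.
D -> E applies; add {E} → now {B, C, D, E}.
E -> F applies; add {F} → now {B, C, D, E, F}.
No further FD applies.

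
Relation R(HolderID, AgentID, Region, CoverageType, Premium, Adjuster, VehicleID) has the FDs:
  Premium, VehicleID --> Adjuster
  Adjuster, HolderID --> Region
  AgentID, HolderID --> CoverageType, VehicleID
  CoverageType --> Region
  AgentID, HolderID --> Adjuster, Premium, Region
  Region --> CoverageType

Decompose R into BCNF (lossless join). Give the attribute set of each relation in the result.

Candidate key of the original relation: {AgentID, HolderID}.
{Adjuster, AgentID, CoverageType, HolderID, Premium, Region, VehicleID}: {Premium, VehicleID} determines {Adjuster, Premium, VehicleID} here but is not a superkey — split on Premium, VehicleID --> Adjuster, giving {Adjuster, Premium, VehicleID} and {AgentID, CoverageType, HolderID, Premium, Region, VehicleID}.
{Adjuster, Premium, VehicleID} has no BCNF violation.
{AgentID, CoverageType, HolderID, Premium, Region, VehicleID}: {CoverageType} determines {CoverageType, Region} here but is not a superkey — split on CoverageType --> Region, giving {CoverageType, Region} and {AgentID, CoverageType, HolderID, Premium, VehicleID}.
{CoverageType, Region} has no BCNF violation.
{AgentID, CoverageType, HolderID, Premium, VehicleID}: {HolderID, Premium, VehicleID} determines {CoverageType, HolderID, Premium, VehicleID} here but is not a superkey — split on HolderID, Premium, VehicleID --> CoverageType, giving {CoverageType, HolderID, Premium, VehicleID} and {AgentID, HolderID, Premium, VehicleID}.
{CoverageType, HolderID, Premium, VehicleID} has no BCNF violation.
{AgentID, HolderID, Premium, VehicleID} has no BCNF violation.

{Adjuster, Premium, VehicleID}; {AgentID, HolderID, Premium, VehicleID}; {CoverageType, HolderID, Premium, VehicleID}; {CoverageType, Region}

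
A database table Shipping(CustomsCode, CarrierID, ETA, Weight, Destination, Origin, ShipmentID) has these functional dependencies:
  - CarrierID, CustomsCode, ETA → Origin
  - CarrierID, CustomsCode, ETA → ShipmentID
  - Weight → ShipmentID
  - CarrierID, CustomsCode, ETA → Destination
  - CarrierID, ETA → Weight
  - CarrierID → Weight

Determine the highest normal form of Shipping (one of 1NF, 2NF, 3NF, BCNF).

1NF

Candidate key: {CarrierID, CustomsCode, ETA}. Prime attributes: {CarrierID, CustomsCode, ETA}.
Weight → ShipmentID: {Weight}⁺ = {ShipmentID, Weight}, which is not all of the attributes, so the left side is not a superkey — BCNF is violated.
Weight → ShipmentID determines the non-prime attribute {ShipmentID} from a non-superkey — 3NF is violated.
{CarrierID} is a proper subset of the key {CarrierID, CustomsCode, ETA}, and {CarrierID}⁺ contains the non-prime attributes {ShipmentID, Weight} — a partial dependency, so 2NF is violated.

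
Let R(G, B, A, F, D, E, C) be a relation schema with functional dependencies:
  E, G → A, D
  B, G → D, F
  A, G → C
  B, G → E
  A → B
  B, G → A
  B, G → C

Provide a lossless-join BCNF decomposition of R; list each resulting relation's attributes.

{A, B}; {A, C, D, E, F, G}

Candidate keys of the original relation: {A, G}, {B, G}, {E, G}.
Within {A, B, C, D, E, F, G}: {A}⁺ ∩ {A, B, C, D, E, F, G} = {A, B}, not the whole set, so A → B violates BCNF; decompose into {A, B} and {A, C, D, E, F, G}.
{A, B} has no BCNF violation.
{A, C, D, E, F, G} has no BCNF violation.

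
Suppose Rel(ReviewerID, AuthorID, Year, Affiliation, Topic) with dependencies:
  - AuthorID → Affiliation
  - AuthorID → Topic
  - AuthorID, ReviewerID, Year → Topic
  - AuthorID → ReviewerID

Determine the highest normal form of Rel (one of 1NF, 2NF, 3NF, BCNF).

1NF

Candidate key: {AuthorID, Year}. Prime attributes: {AuthorID, Year}.
AuthorID → Affiliation: {AuthorID}⁺ = {Affiliation, AuthorID, ReviewerID, Topic}, which is not all of the attributes, so the left side is not a superkey — BCNF is violated.
Because {Affiliation} is non-prime and the left side of AuthorID → Affiliation is not a superkey, the relation is not in 3NF.
The proper key subset {AuthorID} of {AuthorID, Year} determines non-prime {Affiliation, ReviewerID, Topic}, so the relation is not even in 2NF.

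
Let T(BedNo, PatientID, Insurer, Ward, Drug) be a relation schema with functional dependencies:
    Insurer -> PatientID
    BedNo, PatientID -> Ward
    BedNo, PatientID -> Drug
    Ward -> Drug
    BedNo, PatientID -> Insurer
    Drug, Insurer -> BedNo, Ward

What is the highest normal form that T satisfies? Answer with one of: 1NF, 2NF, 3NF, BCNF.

3NF

Candidate keys: {BedNo, Insurer}, {BedNo, PatientID}, {Drug, Insurer}, {Insurer, Ward}. Prime attributes: {BedNo, Drug, Insurer, PatientID, Ward}.
For Insurer -> PatientID we have {Insurer}⁺ = {Insurer, PatientID}; {Insurer} is not a superkey, so BCNF fails.
Since {PatientID} ⊆ prime attributes and every other non-superkey FD also has a prime right side, the schema is in 3NF.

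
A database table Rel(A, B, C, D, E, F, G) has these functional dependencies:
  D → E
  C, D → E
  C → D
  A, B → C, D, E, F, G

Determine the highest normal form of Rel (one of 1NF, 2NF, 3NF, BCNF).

Candidate key: {A, B}. Prime attributes: {A, B}.
D → E breaks BCNF: {D}⁺ = {D, E}, so {D} is not a superkey.
D → E determines the non-prime attribute {E} from a non-superkey — 3NF is violated.
No non-prime attribute depends on a proper subset of any candidate key, so 2NF holds.

2NF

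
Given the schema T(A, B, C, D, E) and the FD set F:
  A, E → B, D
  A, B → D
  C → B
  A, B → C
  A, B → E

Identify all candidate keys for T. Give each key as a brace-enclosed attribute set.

{A, B}, {A, C}, {A, E}

No FD produces {A}, so it must be in every candidate key.
Closure of {A, B} is {A, B, C, D, E}, the whole schema; {A, B} is a candidate key.
Closure of {A, C} is {A, B, C, D, E}, the whole schema; {A, C} is a candidate key.
Closure of {A, E} is {A, B, C, D, E}, the whole schema; {A, E} is a candidate key.
No proper subset of any of these is a key, and no other minimal superkey exists.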